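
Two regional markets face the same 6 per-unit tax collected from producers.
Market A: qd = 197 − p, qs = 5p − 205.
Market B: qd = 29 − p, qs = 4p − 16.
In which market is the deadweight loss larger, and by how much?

Market A, by 0.6.

Market A: pre-tax p* = 67, q* = 130; post-tax q = 125; deadweight loss = 15.
Market B: pre-tax p* = 9, q* = 20; post-tax q = 15.2; deadweight loss = 14.4.
Difference: 15 vs 14.4 → market A is larger by 0.6.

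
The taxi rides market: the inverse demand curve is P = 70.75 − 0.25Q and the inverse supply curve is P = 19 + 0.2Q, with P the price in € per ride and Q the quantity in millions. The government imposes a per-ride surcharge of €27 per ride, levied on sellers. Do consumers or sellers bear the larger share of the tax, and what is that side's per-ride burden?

Consumers bear the larger share: €15 per ride.

Rewrite in direct form: Qd = 283 − 4P and Qs = 5P − 95.
Without the tax, 283 − 4P = 5P − 95 gives 9P = 378, so P* = €42 and Q* = 115.
With the tax collected from sellers, supply shifts: Qs = 5(P − 27) − 95.
Solving gives Q = 55 with consumers paying €57 and sellers receiving €30 (the €27 wedge).
Per-ride burden: consumers €15, sellers €12.
Consumers take the larger share because demand is less price-elastic here (demand slope 4 vs supply slope 5).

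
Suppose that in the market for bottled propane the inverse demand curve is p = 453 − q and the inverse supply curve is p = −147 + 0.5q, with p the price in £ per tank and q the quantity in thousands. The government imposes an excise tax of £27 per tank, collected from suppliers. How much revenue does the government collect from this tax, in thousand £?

Inverting to q(p) form: qd = 453 − p; qs = 2p + 294.
Without the tax, 453 − p = 2p + 294 gives 3p = 159, so p* = £53 and q* = 400.
With the tax collected from suppliers, supply shifts: qs = 2(p − 27) + 294.
Solving gives q = 382 with buyers paying £71 and suppliers receiving £44 (the £27 wedge).
Revenue = t · Q = 27 · 382 = £10314.

Tax revenue = £10314 thousand.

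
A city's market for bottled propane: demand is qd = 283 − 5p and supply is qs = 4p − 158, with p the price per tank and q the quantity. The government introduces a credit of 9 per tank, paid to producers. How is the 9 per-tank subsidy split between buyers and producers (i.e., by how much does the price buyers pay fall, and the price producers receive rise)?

Before the subsidy: set 283 − 5p = 4p − 158 → p* = 49, q* = 38.
With a per-unit subsidy paid to producers, each receives p + 9 per unit sold, so supply becomes qs = 4(p + 9) − 158.
New equilibrium: buyers pay 45, producers receive 54, q = 58. (Wedge: pb − ps = −9.)
Gain to buyers: 4; to producers: 5. (They sum to 9.)

Buyers gain 4 per tank; producers gain 5 per tank.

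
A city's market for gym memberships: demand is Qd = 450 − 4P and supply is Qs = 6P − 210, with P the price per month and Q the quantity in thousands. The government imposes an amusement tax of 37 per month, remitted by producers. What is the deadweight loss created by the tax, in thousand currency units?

Deadweight loss = 1642.8 thousand.

Without the tax, 450 − 4P = 6P − 210 gives 10P = 660, so P* = 66 and Q* = 186.
With the tax collected from producers, supply shifts: Qs = 6(P − 37) − 210.
Solving gives Q = 97.2 with buyers paying 88.2 and producers receiving 51.2 (the 37 wedge).
Quantity falls by |ΔQ| = |186 − 97.2| = 88.8.
DWL = ½ · t · |ΔQ| = ½ · 37 · 88.8 = 1642.8.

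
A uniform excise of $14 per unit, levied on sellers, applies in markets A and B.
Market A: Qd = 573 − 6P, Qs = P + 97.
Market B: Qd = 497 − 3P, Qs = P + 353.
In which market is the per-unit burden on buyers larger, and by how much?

Market A: pre-tax P* = $68, Q* = 165; post-tax Q = 153; per-unit burden on buyers = $2.
Market B: pre-tax P* = $36, Q* = 389; post-tax Q = 378.5; per-unit burden on buyers = $3.5.
Difference: $2 vs $3.5 → market B is larger by $1.5.

Market B, by $1.5.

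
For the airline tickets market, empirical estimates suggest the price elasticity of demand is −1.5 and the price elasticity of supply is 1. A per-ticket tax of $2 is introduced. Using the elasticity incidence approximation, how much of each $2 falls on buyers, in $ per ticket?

Incidence ratio: buyers' share ≈ εs / (εs + |εd|) = 1 / (1 + 1.5) = 0.4.
So buyers bear ≈ 0.4 × $2 = $0.8; producers bear $1.2.

Buyers bear ≈ $0.8 per ticket.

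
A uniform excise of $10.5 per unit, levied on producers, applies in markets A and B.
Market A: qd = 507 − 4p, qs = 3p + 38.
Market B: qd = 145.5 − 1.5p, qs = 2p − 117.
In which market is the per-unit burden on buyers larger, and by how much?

Market B, by $1.5.

Market A: pre-tax p* = $67, q* = 239; post-tax q = 221; per-unit burden on buyers = $4.5.
Market B: pre-tax p* = $75, q* = 33; post-tax q = 24; per-unit burden on buyers = $6.
Difference: $4.5 vs $6 → market B is larger by $1.5.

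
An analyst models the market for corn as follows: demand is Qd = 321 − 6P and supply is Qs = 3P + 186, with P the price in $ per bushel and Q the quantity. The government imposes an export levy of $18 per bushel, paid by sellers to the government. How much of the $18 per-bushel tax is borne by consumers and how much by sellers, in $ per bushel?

Consumers bear $6 per bushel; sellers bear $12 per bushel.

Before the tax: set 321 − 6P = 3P + 186 → P* = $15, Q* = 231.
With the tax collected from sellers, supply shifts: Qs = 3(P − 18) + 186.
Solving gives Q = 195 with consumers paying $21 and sellers receiving $3 (the $18 wedge).
Burden on consumers: $6; on sellers: $12. (They sum to $18.)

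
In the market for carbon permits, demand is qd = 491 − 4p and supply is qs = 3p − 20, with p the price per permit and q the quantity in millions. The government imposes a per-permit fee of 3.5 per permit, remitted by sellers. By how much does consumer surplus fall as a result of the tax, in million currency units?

Before the tax: set 491 − 4p = 3p − 20 → p* = 73, q* = 199.
With the tax collected from sellers, supply shifts: qs = 3(p − 3.5) − 20.
New equilibrium: buyers pay 74.5, sellers receive 71, q = 193. (Wedge: pb − ps = 3.5.)
ΔCS is the trapezoid between Q = 193 and Q = 199 of height 1.5: ½ · (199 + 193) · 1.5 = 294.

Consumer surplus falls by 294 million.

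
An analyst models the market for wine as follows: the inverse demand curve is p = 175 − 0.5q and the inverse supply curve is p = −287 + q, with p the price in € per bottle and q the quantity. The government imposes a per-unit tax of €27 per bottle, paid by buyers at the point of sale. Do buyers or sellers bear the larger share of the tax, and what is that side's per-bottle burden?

Inverting to q(p) form: qd = 350 − 2p; qs = p + 287.
Before the tax: set 350 − 2p = p + 287 → p* = €21, q* = 308.
With the tax collected from buyers, demand (in seller-price terms) shifts: qd = 350 − 2(p + 27).
Solving gives q = 290 with buyers paying €30 and sellers receiving €3 (the €27 wedge).
Per-bottle burden: buyers €9, sellers €18.
Sellers take the larger share because supply is less price-elastic here (demand slope 2 vs supply slope 1).

Sellers bear the larger share: €18 per bottle.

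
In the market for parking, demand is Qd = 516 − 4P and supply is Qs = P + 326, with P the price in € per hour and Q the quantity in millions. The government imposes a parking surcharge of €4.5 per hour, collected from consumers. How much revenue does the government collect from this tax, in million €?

Before the tax: set 516 − 4P = P + 326 → P* = €38, Q* = 364.
With the tax collected from consumers, demand (in seller-price terms) shifts: Qd = 516 − 4(P + 4.5).
Solving gives Q = 360.4 with consumers paying €38.9 and producers receiving €34.4 (the €4.5 wedge).
Revenue = t · Q = 4.5 · 360.4 = €1621.8.

Tax revenue = €1621.8 million.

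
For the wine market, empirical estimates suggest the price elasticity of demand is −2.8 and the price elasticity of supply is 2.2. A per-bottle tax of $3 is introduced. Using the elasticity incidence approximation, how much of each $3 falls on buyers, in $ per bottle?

Incidence ratio: buyers' share ≈ εs / (εs + |εd|) = 2.2 / (2.2 + 2.8) = 0.44.
So buyers bear ≈ 0.44 × $3 = $1.32; suppliers bear $1.68.

Buyers bear ≈ $1.32 per bottle.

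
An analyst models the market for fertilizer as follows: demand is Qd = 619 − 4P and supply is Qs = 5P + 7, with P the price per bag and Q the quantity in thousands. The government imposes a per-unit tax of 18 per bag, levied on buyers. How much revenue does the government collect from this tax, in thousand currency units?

Before the tax: set 619 − 4P = 5P + 7 → P* = 68, Q* = 347.
With the tax collected from buyers, demand (in seller-price terms) shifts: Qd = 619 − 4(P + 18).
New equilibrium: buyers pay 78, suppliers receive 60, Q = 307. (Wedge: Pb − Ps = 18.)
Revenue = t · Q = 18 · 307 = 5526.

Tax revenue = 5526 thousand.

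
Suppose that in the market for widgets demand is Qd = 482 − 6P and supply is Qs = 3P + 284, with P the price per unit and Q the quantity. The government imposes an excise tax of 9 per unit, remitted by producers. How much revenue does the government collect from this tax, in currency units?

Before the tax: set 482 − 6P = 3P + 284 → P* = 22, Q* = 350.
With the tax collected from producers, supply shifts: Qs = 3(P − 9) + 284.
Solving gives Q = 332 with consumers paying 25 and producers receiving 16 (the 9 wedge).
Revenue = t · Q = 9 · 332 = 2988.

Tax revenue = 2988.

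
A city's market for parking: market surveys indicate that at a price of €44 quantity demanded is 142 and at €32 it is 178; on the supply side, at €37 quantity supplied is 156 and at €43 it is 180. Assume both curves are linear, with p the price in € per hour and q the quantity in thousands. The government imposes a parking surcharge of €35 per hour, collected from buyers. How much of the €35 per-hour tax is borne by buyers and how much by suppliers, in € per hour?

Buyers bear €20 per hour; suppliers bear €15 per hour.

Demand slope: (178 − 142)/(32 − 44) = -3, so qd = 274 − 3p.
Supply slope: (180 − 156)/(43 − 37) = 4, so qs = 4p + 8.
Before the tax: set 274 − 3p = 4p + 8 → p* = €38, q* = 160.
With the tax collected from buyers, demand (in seller-price terms) shifts: qd = 274 − 3(p + 35).
Solving gives q = 100 with buyers paying €58 and suppliers receiving €23 (the €35 wedge).
Burden on buyers: €20; on suppliers: €15. (They sum to €35.)
The less price-elastic side of the market bears the larger share of a per-unit tax.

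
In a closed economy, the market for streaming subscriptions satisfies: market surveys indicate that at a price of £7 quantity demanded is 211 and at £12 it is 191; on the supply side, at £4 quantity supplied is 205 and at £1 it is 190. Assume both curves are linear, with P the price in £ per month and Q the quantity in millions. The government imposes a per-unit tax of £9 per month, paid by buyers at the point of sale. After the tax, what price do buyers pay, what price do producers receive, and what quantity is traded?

Buyers pay £11; producers receive £2; quantity = 195.

Demand slope: (191 − 211)/(12 − 7) = -4, so Qd = 239 − 4P.
Supply slope: (190 − 205)/(1 − 4) = 5, so Qs = 5P + 185.
Before the tax: set 239 − 4P = 5P + 185 → P* = £6, Q* = 215.
With the tax collected from buyers, demand (in seller-price terms) shifts: Qd = 239 − 4(P + 9).
Solving gives Q = 195 with buyers paying £11 and producers receiving £2 (the £9 wedge).
The less price-elastic side of the market bears the larger share of a per-unit tax.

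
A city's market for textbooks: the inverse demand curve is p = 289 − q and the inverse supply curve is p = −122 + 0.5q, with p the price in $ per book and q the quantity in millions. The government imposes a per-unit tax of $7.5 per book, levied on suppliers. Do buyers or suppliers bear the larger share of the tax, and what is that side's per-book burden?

Rewrite in direct form: qd = 289 − p and qs = 2p + 244.
Before the tax: set 289 − p = 2p + 244 → p* = $15, q* = 274.
With the tax collected from suppliers, supply shifts: qs = 2(p − 7.5) + 244.
New equilibrium: buyers pay $20, suppliers receive $12.5, q = 269. (Wedge: pb − ps = 7.5.)
Per-book burden: buyers $5, suppliers $2.5.
Buyers take the larger share because demand is less price-elastic here (demand slope 1 vs supply slope 2).

Buyers bear the larger share: $5 per book.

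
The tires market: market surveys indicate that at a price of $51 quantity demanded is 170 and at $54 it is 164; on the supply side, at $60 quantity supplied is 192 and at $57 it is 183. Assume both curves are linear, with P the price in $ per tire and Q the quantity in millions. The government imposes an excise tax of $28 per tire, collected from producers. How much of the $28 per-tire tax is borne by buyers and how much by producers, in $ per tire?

Demand slope: (164 − 170)/(54 − 51) = -2, so Qd = 272 − 2P.
Supply slope: (183 − 192)/(57 − 60) = 3, so Qs = 3P + 12.
Before the tax: set 272 − 2P = 3P + 12 → P* = $52, Q* = 168.
With the tax collected from producers, supply shifts: Qs = 3(P − 28) + 12.
Solving gives Q = 134.4 with buyers paying $68.8 and producers receiving $40.8 (the $28 wedge).
Burden on buyers: $16.8; on producers: $11.2. (They sum to $28.)

Buyers bear $16.8 per tire; producers bear $11.2 per tire.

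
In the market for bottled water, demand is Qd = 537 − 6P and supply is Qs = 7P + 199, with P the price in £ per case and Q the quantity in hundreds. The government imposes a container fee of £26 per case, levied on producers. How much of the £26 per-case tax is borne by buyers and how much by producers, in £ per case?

Buyers bear £14 per case; producers bear £12 per case.

Without the tax, 537 − 6P = 7P + 199 gives 13P = 338, so P* = £26 and Q* = 381.
With the tax collected from producers, supply shifts: Qs = 7(P − 26) + 199.
New equilibrium: buyers pay £40, producers receive £14, Q = 297. (Wedge: Pb − Ps = 26.)
Burden on buyers: £14; on producers: £12. (They sum to £26.)
The less price-elastic side of the market bears the larger share of a per-unit tax.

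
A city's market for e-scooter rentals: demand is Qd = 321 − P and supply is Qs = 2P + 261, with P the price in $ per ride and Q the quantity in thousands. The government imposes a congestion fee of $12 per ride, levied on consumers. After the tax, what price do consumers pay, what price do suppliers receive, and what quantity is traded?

Before the tax: set 321 − P = 2P + 261 → P* = $20, Q* = 301.
With the tax collected from consumers, demand (in seller-price terms) shifts: Qd = 321 − (P + 12).
Solving gives Q = 293 with consumers paying $28 and suppliers receiving $16 (the $12 wedge).

Consumers pay $28; suppliers receive $16; quantity = 293.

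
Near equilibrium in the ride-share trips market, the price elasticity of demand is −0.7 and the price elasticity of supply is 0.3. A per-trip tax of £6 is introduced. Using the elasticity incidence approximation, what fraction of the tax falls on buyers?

Incidence ratio: buyers' share ≈ εs / (εs + |εd|) = 0.3 / (0.3 + 0.7) = 0.3.
Supply is the less elastic side, so buyers bear the smaller share.

Buyers' share ≈ 0.3.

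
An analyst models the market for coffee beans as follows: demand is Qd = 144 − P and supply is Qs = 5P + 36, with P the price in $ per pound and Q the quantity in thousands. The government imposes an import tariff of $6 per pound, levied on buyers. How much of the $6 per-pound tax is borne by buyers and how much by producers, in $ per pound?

Buyers bear $5 per pound; producers bear $1 per pound.

Without the tax, 144 − P = 5P + 36 gives 6P = 108, so P* = $18 and Q* = 126.
With the tax collected from buyers, demand (in seller-price terms) shifts: Qd = 144 − (P + 6).
Solving gives Q = 121 with buyers paying $23 and producers receiving $17 (the $6 wedge).
Burden on buyers: $5; on producers: $1. (They sum to $6.)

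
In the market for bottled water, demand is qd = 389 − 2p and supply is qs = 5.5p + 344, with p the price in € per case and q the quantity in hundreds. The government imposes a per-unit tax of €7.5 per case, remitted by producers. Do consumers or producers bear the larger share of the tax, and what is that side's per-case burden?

Consumers bear the larger share: €5.5 per case.

Before the tax: set 389 − 2p = 5.5p + 344 → p* = €6, q* = 377.
With the tax collected from producers, supply shifts: qs = 5.5(p − 7.5) + 344.
Solving gives q = 366 with consumers paying €11.5 and producers receiving €4 (the €7.5 wedge).
Per-case burden: consumers €5.5, producers €2.
Consumers take the larger share because demand is less price-elastic here (demand slope 2 vs supply slope 5.5).
The less price-elastic side of the market bears the larger share of a per-unit tax.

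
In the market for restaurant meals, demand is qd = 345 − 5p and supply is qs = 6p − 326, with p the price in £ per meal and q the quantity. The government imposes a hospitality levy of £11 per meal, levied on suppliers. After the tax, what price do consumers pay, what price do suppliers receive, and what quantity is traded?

Consumers pay £67; suppliers receive £56; quantity = 10.

Before the tax: set 345 − 5p = 6p − 326 → p* = £61, q* = 40.
With the tax collected from suppliers, supply shifts: qs = 6(p − 11) − 326.
New equilibrium: consumers pay £67, suppliers receive £56, q = 10. (Wedge: pb − ps = 11.)
The less price-elastic side of the market bears the larger share of a per-unit tax.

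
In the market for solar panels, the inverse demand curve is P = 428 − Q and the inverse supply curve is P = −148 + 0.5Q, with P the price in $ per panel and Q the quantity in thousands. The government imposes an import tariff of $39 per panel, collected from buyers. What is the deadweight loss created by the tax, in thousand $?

Inverting to Q(P) form: Qd = 428 − P; Qs = 2P + 296.
Without the tax, 428 − P = 2P + 296 gives 3P = 132, so P* = $44 and Q* = 384.
With the tax collected from buyers, demand (in seller-price terms) shifts: Qd = 428 − (P + 39).
New equilibrium: buyers pay $70, sellers receive $31, Q = 358. (Wedge: Pb − Ps = 39.)
Quantity falls by |ΔQ| = |384 − 358| = 26.
DWL = ½ · t · |ΔQ| = ½ · 39 · 26 = $507.

Deadweight loss = $507 thousand.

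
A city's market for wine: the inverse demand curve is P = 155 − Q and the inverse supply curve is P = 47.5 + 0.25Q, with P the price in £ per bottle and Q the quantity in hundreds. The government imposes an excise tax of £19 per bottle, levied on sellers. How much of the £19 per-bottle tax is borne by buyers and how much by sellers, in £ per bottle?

Buyers bear £15.2 per bottle; sellers bear £3.8 per bottle.

Inverting to Q(P) form: Qd = 155 − P; Qs = 4P − 190.
Without the tax, 155 − P = 4P − 190 gives 5P = 345, so P* = £69 and Q* = 86.
With the tax collected from sellers, supply shifts: Qs = 4(P − 19) − 190.
Solving gives Q = 70.8 with buyers paying £84.2 and sellers receiving £65.2 (the £19 wedge).
Burden on buyers: £15.2; on sellers: £3.8. (They sum to £19.)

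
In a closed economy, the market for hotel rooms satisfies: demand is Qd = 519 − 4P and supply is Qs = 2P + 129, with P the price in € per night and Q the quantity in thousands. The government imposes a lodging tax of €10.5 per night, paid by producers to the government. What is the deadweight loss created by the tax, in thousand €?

Without the tax, 519 − 4P = 2P + 129 gives 6P = 390, so P* = €65 and Q* = 259.
With the tax collected from producers, supply shifts: Qs = 2(P − 10.5) + 129.
New equilibrium: buyers pay €68.5, producers receive €58, Q = 245. (Wedge: Pb − Ps = 10.5.)
Quantity falls by |ΔQ| = |259 − 245| = 14.
DWL = ½ · t · |ΔQ| = ½ · 10.5 · 14 = €73.5.

Deadweight loss = €73.5 thousand.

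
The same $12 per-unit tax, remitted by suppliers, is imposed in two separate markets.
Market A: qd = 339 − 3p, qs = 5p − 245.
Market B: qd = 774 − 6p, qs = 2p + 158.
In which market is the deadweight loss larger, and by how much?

Market A: pre-tax p* = $73, q* = 120; post-tax q = 97.5; deadweight loss = $135.
Market B: pre-tax p* = $77, q* = 312; post-tax q = 294; deadweight loss = $108.
Difference: $135 vs $108 → market A is larger by $27.

Market A, by $27.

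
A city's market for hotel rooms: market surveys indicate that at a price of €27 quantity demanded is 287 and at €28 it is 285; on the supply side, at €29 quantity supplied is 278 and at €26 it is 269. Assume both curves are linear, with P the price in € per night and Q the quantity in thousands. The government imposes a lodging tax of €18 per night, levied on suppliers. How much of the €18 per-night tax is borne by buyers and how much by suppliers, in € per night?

Demand slope: (285 − 287)/(28 − 27) = -2, so Qd = 341 − 2P.
Supply slope: (269 − 278)/(26 − 29) = 3, so Qs = 3P + 191.
Before the tax: set 341 − 2P = 3P + 191 → P* = €30, Q* = 281.
With the tax collected from suppliers, supply shifts: Qs = 3(P − 18) + 191.
Solving gives Q = 259.4 with buyers paying €40.8 and suppliers receiving €22.8 (the €18 wedge).
Burden on buyers: €10.8; on suppliers: €7.2. (They sum to €18.)

Buyers bear €10.8 per night; suppliers bear €7.2 per night.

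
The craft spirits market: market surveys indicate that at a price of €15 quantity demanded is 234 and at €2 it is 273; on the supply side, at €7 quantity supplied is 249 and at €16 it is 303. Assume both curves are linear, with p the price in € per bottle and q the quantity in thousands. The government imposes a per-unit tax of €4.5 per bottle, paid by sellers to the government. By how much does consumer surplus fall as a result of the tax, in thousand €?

Consumer surplus falls by €751.5 thousand.

Demand slope: (273 − 234)/(2 − 15) = -3, so qd = 279 − 3p.
Supply slope: (303 − 249)/(16 − 7) = 6, so qs = 6p + 207.
Without the tax, 279 − 3p = 6p + 207 gives 9p = 72, so p* = €8 and q* = 255.
With the tax collected from sellers, supply shifts: qs = 6(p − 4.5) + 207.
Solving gives q = 246 with buyers paying €11 and sellers receiving €6.5 (the €4.5 wedge).
ΔCS is the trapezoid between Q = 246 and Q = 255 of height €3: ½ · (255 + 246) · 3 = €751.5.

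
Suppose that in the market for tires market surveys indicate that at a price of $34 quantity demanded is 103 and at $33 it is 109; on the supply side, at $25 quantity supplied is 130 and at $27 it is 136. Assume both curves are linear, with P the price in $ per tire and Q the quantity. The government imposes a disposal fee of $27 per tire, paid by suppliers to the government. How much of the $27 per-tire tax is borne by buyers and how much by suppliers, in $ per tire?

Buyers bear $9 per tire; suppliers bear $18 per tire.

Demand slope: (109 − 103)/(33 − 34) = -6, so Qd = 307 − 6P.
Supply slope: (136 − 130)/(27 − 25) = 3, so Qs = 3P + 55.
Without the tax, 307 − 6P = 3P + 55 gives 9P = 252, so P* = $28 and Q* = 139.
With the tax collected from suppliers, supply shifts: Qs = 3(P − 27) + 55.
Solving gives Q = 85 with buyers paying $37 and suppliers receiving $10 (the $27 wedge).
Burden on buyers: $9; on suppliers: $18. (They sum to $27.)
The less price-elastic side of the market bears the larger share of a per-unit tax.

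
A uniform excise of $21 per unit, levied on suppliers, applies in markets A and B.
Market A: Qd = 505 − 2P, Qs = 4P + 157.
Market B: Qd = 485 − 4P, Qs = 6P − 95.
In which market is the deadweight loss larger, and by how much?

Market A: pre-tax P* = $58, Q* = 389; post-tax Q = 361; deadweight loss = $294.
Market B: pre-tax P* = $58, Q* = 253; post-tax Q = 202.6; deadweight loss = $529.2.
Difference: $294 vs $529.2 → market B is larger by $235.2.

Market B, by $235.2.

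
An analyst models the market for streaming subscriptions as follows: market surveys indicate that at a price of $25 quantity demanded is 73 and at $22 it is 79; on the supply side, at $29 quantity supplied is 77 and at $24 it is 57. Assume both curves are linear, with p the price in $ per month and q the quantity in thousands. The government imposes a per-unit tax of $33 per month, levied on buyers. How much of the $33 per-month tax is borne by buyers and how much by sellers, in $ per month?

Demand slope: (79 − 73)/(22 − 25) = -2, so qd = 123 − 2p.
Supply slope: (57 − 77)/(24 − 29) = 4, so qs = 4p − 39.
Before the tax: set 123 − 2p = 4p − 39 → p* = $27, q* = 69.
With the tax collected from buyers, demand (in seller-price terms) shifts: qd = 123 − 2(p + 33).
New equilibrium: buyers pay $49, sellers receive $16, q = 25. (Wedge: pb − ps = 33.)
Burden on buyers: $22; on sellers: $11. (They sum to $33.)
The less price-elastic side of the market bears the larger share of a per-unit tax.

Buyers bear $22 per month; sellers bear $11 per month.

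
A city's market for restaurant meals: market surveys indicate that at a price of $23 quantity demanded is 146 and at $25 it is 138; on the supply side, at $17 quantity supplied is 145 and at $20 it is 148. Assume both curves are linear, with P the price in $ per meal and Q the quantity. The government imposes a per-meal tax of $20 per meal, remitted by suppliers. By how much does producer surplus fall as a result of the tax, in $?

Producer surplus falls by $2272.

Demand slope: (138 − 146)/(25 − 23) = -4, so Qd = 238 − 4P.
Supply slope: (148 − 145)/(20 − 17) = 1, so Qs = P + 128.
Before the tax: set 238 − 4P = P + 128 → P* = $22, Q* = 150.
With the tax collected from suppliers, supply shifts: Qs = (P − 20) + 128.
Solving gives Q = 134 with buyers paying $26 and suppliers receiving $6 (the $20 wedge).
ΔPS is the trapezoid between Q = 134 and Q = 150 of height $16: ½ · (150 + 134) · 16 = $2272.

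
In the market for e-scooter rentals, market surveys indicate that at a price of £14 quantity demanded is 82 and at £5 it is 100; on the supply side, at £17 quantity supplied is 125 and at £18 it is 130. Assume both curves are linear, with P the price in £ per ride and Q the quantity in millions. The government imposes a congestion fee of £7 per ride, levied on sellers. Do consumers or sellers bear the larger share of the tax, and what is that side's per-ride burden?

Demand slope: (100 − 82)/(5 − 14) = -2, so Qd = 110 − 2P.
Supply slope: (130 − 125)/(18 − 17) = 5, so Qs = 5P + 40.
Without the tax, 110 − 2P = 5P + 40 gives 7P = 70, so P* = £10 and Q* = 90.
With the tax collected from sellers, supply shifts: Qs = 5(P − 7) + 40.
Solving gives Q = 80 with consumers paying £15 and sellers receiving £8 (the £7 wedge).
Per-ride burden: consumers £5, sellers £2.
Consumers take the larger share because demand is less price-elastic here (demand slope 2 vs supply slope 5).
The less price-elastic side of the market bears the larger share of a per-unit tax.

Consumers bear the larger share: £5 per ride.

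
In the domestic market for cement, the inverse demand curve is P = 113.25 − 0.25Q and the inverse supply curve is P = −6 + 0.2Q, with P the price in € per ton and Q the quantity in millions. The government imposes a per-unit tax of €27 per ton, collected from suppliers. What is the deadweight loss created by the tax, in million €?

Inverting to Q(P) form: Qd = 453 − 4P; Qs = 5P + 30.
Before the tax: set 453 − 4P = 5P + 30 → P* = €47, Q* = 265.
With the tax collected from suppliers, supply shifts: Qs = 5(P − 27) + 30.
New equilibrium: consumers pay €62, suppliers receive €35, Q = 205. (Wedge: Pb − Ps = 27.)
Quantity falls by |ΔQ| = |265 − 205| = 60.
DWL = ½ · t · |ΔQ| = ½ · 27 · 60 = €810.

Deadweight loss = €810 million.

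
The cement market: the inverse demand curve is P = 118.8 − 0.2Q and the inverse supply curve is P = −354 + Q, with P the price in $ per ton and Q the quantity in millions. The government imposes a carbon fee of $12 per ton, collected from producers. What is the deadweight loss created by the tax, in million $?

Deadweight loss = $60 million.

Inverting to Q(P) form: Qd = 594 − 5P; Qs = P + 354.
Before the tax: set 594 − 5P = P + 354 → P* = $40, Q* = 394.
With the tax collected from producers, supply shifts: Qs = (P − 12) + 354.
Solving gives Q = 384 with consumers paying $42 and producers receiving $30 (the $12 wedge).
Quantity falls by |ΔQ| = |394 − 384| = 10.
DWL = ½ · t · |ΔQ| = ½ · 12 · 10 = $60.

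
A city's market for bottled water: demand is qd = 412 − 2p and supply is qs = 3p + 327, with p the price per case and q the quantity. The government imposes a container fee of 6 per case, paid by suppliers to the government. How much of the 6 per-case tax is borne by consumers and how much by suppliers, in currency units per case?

Before the tax: set 412 − 2p = 3p + 327 → p* = 17, q* = 378.
With the tax collected from suppliers, supply shifts: qs = 3(p − 6) + 327.
Solving gives q = 370.8 with consumers paying 20.6 and suppliers receiving 14.6 (the 6 wedge).
Burden on consumers: 3.6; on suppliers: 2.4. (They sum to 6.)
The less price-elastic side of the market bears the larger share of a per-unit tax.

Consumers bear 3.6 per case; suppliers bear 2.4 per case.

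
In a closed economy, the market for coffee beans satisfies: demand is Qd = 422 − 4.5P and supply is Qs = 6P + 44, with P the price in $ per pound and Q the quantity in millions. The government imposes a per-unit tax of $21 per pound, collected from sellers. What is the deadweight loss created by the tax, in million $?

Without the tax, 422 − 4.5P = 6P + 44 gives 10.5P = 378, so P* = $36 and Q* = 260.
With the tax collected from sellers, supply shifts: Qs = 6(P − 21) + 44.
Solving gives Q = 206 with consumers paying $48 and sellers receiving $27 (the $21 wedge).
Quantity falls by |ΔQ| = |260 − 206| = 54.
DWL = ½ · t · |ΔQ| = ½ · 21 · 54 = $567.

Deadweight loss = $567 million.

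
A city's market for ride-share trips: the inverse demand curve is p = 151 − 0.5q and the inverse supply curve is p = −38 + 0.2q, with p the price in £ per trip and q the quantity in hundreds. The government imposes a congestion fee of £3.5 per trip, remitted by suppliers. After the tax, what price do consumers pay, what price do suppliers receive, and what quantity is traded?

Consumers pay £18.5; suppliers receive £15; quantity = 265.

Rewrite in direct form: qd = 302 − 2p and qs = 5p + 190.
Without the tax, 302 − 2p = 5p + 190 gives 7p = 112, so p* = £16 and q* = 270.
With the tax collected from suppliers, supply shifts: qs = 5(p − 3.5) + 190.
New equilibrium: consumers pay £18.5, suppliers receive £15, q = 265. (Wedge: pb − ps = 3.5.)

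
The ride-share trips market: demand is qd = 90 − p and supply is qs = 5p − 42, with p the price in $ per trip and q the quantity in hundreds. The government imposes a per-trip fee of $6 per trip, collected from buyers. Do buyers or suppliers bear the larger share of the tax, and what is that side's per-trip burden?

Without the tax, 90 − p = 5p − 42 gives 6p = 132, so p* = $22 and q* = 68.
With the tax collected from buyers, demand (in seller-price terms) shifts: qd = 90 − (p + 6).
Solving gives q = 63 with buyers paying $27 and suppliers receiving $21 (the $6 wedge).
Per-trip burden: buyers $5, suppliers $1.
Buyers take the larger share because demand is less price-elastic here (demand slope 1 vs supply slope 5).
The less price-elastic side of the market bears the larger share of a per-unit tax.

Buyers bear the larger share: $5 per trip.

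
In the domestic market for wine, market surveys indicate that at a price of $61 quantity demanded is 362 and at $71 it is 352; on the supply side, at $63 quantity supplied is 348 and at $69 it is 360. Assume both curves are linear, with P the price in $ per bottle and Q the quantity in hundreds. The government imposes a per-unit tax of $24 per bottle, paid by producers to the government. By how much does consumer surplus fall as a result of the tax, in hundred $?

Consumer surplus falls by $5568 hundred.

Demand slope: (352 − 362)/(71 − 61) = -1, so Qd = 423 − P.
Supply slope: (360 − 348)/(69 − 63) = 2, so Qs = 2P + 222.
Without the tax, 423 − P = 2P + 222 gives 3P = 201, so P* = $67 and Q* = 356.
With the tax collected from producers, supply shifts: Qs = 2(P − 24) + 222.
Solving gives Q = 340 with consumers paying $83 and producers receiving $59 (the $24 wedge).
ΔCS is the trapezoid between Q = 340 and Q = 356 of height $16: ½ · (356 + 340) · 16 = $5568.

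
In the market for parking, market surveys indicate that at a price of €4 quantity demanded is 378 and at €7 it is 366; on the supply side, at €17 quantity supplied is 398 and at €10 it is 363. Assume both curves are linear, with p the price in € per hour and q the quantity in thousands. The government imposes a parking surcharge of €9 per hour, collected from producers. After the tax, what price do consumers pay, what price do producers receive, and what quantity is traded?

Demand slope: (366 − 378)/(7 − 4) = -4, so qd = 394 − 4p.
Supply slope: (363 − 398)/(10 − 17) = 5, so qs = 5p + 313.
Without the tax, 394 − 4p = 5p + 313 gives 9p = 81, so p* = €9 and q* = 358.
With the tax collected from producers, supply shifts: qs = 5(p − 9) + 313.
New equilibrium: consumers pay €14, producers receive €5, q = 338. (Wedge: pb − ps = 9.)

Consumers pay €14; producers receive €5; quantity = 338.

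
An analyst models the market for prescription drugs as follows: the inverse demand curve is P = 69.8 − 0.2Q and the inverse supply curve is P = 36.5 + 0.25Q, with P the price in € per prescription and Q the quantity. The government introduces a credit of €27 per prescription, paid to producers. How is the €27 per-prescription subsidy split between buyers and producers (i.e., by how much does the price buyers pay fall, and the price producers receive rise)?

Inverting to Q(P) form: Qd = 349 − 5P; Qs = 4P − 146.
Without the subsidy, 349 − 5P = 4P − 146 gives 9P = 495, so P* = €55 and Q* = 74.
With a per-unit subsidy paid to producers, each receives P + 27 per unit sold, so supply becomes Qs = 4(P + 27) − 146.
Solving gives Q = 134 with buyers paying €43 and producers receiving €70 (the €27 wedge).
Gain to buyers: €12; to producers: €15. (They sum to €27.)

Buyers gain €12 per prescription; producers gain €15 per prescription.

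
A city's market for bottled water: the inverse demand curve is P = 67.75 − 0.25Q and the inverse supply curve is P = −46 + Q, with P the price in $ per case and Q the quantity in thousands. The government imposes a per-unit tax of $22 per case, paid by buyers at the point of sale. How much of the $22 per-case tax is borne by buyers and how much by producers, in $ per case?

Buyers bear $4.4 per case; producers bear $17.6 per case.

Inverting to Q(P) form: Qd = 271 − 4P; Qs = P + 46.
Without the tax, 271 − 4P = P + 46 gives 5P = 225, so P* = $45 and Q* = 91.
With the tax collected from buyers, demand (in seller-price terms) shifts: Qd = 271 − 4(P + 22).
Solving gives Q = 73.4 with buyers paying $49.4 and producers receiving $27.4 (the $22 wedge).
Burden on buyers: $4.4; on producers: $17.6. (They sum to $22.)
The less price-elastic side of the market bears the larger share of a per-unit tax.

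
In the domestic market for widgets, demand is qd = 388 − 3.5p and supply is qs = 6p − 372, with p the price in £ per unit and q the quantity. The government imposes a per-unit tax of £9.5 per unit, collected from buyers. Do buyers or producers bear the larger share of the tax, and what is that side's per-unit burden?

Buyers bear the larger share: £6 per unit.

Before the tax: set 388 − 3.5p = 6p − 372 → p* = £80, q* = 108.
With the tax collected from buyers, demand (in seller-price terms) shifts: qd = 388 − 3.5(p + 9.5).
Solving gives q = 87 with buyers paying £86 and producers receiving £76.5 (the £9.5 wedge).
Per-unit burden: buyers £6, producers £3.5.
Buyers take the larger share because demand is less price-elastic here (demand slope 3.5 vs supply slope 6).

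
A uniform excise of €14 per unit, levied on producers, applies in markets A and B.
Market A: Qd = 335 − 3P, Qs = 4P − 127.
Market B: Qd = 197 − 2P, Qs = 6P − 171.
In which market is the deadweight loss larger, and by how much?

Market A, by €21.

Market A: pre-tax P* = €66, Q* = 137; post-tax Q = 113; deadweight loss = €168.
Market B: pre-tax P* = €46, Q* = 105; post-tax Q = 84; deadweight loss = €147.
Difference: €168 vs €147 → market A is larger by €21.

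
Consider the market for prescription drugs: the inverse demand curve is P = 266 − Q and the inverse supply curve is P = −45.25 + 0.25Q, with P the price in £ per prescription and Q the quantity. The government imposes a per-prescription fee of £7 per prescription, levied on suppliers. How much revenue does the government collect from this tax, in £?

Tax revenue = £1703.8.

Rewrite in direct form: Qd = 266 − P and Qs = 4P + 181.
Before the tax: set 266 − P = 4P + 181 → P* = £17, Q* = 249.
With the tax collected from suppliers, supply shifts: Qs = 4(P − 7) + 181.
New equilibrium: buyers pay £22.6, suppliers receive £15.6, Q = 243.4. (Wedge: Pb − Ps = 7.)
Revenue = t · Q = 7 · 243.4 = £1703.8.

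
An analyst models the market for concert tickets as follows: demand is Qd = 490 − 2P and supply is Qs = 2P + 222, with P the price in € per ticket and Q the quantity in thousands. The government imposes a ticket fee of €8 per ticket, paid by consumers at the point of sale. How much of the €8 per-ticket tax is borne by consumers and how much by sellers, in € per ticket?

Consumers bear €4 per ticket; sellers bear €4 per ticket.

Before the tax: set 490 − 2P = 2P + 222 → P* = €67, Q* = 356.
With the tax collected from consumers, demand (in seller-price terms) shifts: Qd = 490 − 2(P + 8).
Solving gives Q = 348 with consumers paying €71 and sellers receiving €63 (the €8 wedge).
Burden on consumers: €4; on sellers: €4. (They sum to €8.)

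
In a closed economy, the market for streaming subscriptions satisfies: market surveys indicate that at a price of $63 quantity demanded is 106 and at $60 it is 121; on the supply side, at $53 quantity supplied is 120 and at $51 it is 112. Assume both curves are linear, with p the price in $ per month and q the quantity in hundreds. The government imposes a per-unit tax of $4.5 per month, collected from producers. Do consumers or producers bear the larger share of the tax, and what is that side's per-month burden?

Producers bear the larger share: $2.5 per month.

Demand slope: (121 − 106)/(60 − 63) = -5, so qd = 421 − 5p.
Supply slope: (112 − 120)/(51 − 53) = 4, so qs = 4p − 92.
Without the tax, 421 − 5p = 4p − 92 gives 9p = 513, so p* = $57 and q* = 136.
With the tax collected from producers, supply shifts: qs = 4(p − 4.5) − 92.
Solving gives q = 126 with consumers paying $59 and producers receiving $54.5 (the $4.5 wedge).
Per-month burden: consumers $2, producers $2.5.
Producers take the larger share because supply is less price-elastic here (demand slope 5 vs supply slope 4).
The less price-elastic side of the market bears the larger share of a per-unit tax.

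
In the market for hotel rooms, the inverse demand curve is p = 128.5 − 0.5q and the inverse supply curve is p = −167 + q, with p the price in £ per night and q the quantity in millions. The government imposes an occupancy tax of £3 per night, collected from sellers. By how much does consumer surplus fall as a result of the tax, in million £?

Consumer surplus falls by £196 million.

Inverting to q(p) form: qd = 257 − 2p; qs = p + 167.
Before the tax: set 257 − 2p = p + 167 → p* = £30, q* = 197.
With the tax collected from sellers, supply shifts: qs = (p − 3) + 167.
New equilibrium: consumers pay £31, sellers receive £28, q = 195. (Wedge: pb − ps = 3.)
ΔCS is the trapezoid between Q = 195 and Q = 197 of height £1: ½ · (197 + 195) · 1 = £196.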